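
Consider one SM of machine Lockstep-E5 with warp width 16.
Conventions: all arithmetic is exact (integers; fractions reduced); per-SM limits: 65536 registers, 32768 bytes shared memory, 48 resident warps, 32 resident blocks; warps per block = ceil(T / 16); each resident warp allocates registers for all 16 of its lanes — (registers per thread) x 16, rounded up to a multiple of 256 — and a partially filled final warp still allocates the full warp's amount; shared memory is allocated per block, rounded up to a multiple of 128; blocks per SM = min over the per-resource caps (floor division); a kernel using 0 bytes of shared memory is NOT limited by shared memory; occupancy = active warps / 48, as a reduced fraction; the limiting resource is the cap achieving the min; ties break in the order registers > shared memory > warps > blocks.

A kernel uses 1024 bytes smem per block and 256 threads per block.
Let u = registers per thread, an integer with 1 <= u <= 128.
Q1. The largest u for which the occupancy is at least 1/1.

Answer: u = 80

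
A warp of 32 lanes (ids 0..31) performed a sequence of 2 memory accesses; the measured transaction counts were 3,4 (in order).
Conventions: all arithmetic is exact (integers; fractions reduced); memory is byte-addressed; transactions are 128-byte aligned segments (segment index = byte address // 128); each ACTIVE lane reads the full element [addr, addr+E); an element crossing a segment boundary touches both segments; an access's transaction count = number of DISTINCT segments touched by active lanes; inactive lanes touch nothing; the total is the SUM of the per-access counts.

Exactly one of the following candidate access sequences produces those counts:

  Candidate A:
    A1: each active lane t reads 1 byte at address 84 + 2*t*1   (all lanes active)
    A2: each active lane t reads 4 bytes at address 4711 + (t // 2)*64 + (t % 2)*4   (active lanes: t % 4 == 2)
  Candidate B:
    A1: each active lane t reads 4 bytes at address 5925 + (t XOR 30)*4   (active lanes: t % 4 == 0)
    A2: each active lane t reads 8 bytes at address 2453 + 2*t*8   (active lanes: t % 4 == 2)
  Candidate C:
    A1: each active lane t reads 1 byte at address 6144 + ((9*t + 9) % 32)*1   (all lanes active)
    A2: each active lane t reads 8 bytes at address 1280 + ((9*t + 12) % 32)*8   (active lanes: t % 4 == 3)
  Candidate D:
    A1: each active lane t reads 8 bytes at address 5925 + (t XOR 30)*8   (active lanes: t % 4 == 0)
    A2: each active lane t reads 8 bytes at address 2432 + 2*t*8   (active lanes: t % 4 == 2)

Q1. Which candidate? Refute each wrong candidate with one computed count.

A: A1 gives 2 transactions, not 3
B: A1 gives 2 transactions, not 3
C: A1 gives 1 transaction, not 3
D: all counts match (3,4)

Answer: D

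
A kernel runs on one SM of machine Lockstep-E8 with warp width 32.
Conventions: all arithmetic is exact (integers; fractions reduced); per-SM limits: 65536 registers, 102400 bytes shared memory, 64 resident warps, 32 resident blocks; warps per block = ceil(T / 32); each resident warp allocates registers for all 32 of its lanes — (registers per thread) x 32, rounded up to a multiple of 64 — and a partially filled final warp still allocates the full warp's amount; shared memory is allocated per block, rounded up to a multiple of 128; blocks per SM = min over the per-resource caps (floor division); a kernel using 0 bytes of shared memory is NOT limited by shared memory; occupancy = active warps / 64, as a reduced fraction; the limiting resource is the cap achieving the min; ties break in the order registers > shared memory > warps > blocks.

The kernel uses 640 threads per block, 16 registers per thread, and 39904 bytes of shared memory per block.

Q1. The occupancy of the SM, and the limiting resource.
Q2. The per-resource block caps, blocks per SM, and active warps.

Answer: occupancy 5/8, limited by shared memory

registers: 6 blocks
shared memory: 2 blocks
warps: 3 blocks
blocks: 32 blocks

Answer: 2 blocks, 40 active warps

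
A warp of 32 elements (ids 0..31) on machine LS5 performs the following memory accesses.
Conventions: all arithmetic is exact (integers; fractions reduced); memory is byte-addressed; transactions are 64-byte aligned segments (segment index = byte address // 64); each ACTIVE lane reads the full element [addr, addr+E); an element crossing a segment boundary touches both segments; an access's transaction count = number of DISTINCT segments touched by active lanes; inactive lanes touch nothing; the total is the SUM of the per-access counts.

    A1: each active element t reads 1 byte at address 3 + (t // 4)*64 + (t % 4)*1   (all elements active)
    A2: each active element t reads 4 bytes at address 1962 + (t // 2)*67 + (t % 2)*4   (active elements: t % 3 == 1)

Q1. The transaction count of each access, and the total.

A1: 8 transactions
A2: 11 transactions

Answer: 8,11; total 19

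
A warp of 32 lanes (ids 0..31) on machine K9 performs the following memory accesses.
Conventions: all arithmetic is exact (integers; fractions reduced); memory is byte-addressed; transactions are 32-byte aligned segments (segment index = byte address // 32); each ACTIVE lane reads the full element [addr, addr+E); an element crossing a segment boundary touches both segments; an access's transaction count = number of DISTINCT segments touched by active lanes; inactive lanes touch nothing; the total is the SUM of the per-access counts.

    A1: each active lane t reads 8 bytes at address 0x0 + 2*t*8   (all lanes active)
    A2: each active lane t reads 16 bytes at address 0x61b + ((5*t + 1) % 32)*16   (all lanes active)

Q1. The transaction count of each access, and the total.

A1: 16 transactions
A2: 17 transactions

Answer: 16,17; total 33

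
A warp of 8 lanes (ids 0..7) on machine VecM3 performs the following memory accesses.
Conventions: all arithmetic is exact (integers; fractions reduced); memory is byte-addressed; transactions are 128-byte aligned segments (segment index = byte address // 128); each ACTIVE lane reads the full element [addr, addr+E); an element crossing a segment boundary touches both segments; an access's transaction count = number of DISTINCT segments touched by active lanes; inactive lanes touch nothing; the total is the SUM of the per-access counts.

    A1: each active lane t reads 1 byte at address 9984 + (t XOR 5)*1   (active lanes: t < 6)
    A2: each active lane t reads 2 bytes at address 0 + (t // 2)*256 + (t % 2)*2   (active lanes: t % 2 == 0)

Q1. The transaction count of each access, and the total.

A1: 1 transaction
A2: 4 transactions

Answer: 1,4; total 5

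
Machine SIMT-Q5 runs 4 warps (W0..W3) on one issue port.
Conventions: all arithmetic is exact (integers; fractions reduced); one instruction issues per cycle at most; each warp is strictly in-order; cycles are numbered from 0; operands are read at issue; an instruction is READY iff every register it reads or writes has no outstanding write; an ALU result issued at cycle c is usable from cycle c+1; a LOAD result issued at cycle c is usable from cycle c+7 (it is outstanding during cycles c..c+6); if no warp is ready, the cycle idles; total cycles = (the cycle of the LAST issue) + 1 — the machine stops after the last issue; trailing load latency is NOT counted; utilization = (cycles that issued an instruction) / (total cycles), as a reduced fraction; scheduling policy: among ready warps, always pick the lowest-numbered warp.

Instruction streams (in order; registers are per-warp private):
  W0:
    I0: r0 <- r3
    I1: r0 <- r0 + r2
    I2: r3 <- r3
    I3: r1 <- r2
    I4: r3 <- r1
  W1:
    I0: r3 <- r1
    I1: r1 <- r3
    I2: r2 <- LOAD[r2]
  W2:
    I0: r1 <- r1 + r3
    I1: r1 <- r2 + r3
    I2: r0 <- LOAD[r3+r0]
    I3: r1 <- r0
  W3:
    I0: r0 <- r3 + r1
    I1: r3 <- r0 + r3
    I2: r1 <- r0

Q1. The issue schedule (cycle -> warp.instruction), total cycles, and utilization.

cycle 0: W0.I0
cycle 1: W0.I1
cycle 2: W0.I2
cycle 3: W0.I3
cycle 4: W0.I4
cycle 5: W1.I0
cycle 6: W1.I1
cycle 7: W1.I2
cycle 8: W2.I0
cycle 9: W2.I1
cycle 10: W2.I2
cycle 11: W3.I0
cycle 12: W3.I1
cycle 13: W3.I2
cycle 14: idle
cycle 15: idle
cycle 16: idle
cycle 17: W2.I3

Answer: 18 cycles, utilization 5/6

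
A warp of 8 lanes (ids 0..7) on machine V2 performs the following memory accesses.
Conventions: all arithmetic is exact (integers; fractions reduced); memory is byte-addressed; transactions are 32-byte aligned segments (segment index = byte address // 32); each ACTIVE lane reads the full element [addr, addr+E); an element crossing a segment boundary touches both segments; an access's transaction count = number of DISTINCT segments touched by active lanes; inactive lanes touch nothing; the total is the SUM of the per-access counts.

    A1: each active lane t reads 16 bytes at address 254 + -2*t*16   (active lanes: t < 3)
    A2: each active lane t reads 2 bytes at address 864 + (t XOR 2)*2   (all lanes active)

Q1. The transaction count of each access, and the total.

A1: 4 transactions
A2: 1 transaction

Answer: 4,1; total 5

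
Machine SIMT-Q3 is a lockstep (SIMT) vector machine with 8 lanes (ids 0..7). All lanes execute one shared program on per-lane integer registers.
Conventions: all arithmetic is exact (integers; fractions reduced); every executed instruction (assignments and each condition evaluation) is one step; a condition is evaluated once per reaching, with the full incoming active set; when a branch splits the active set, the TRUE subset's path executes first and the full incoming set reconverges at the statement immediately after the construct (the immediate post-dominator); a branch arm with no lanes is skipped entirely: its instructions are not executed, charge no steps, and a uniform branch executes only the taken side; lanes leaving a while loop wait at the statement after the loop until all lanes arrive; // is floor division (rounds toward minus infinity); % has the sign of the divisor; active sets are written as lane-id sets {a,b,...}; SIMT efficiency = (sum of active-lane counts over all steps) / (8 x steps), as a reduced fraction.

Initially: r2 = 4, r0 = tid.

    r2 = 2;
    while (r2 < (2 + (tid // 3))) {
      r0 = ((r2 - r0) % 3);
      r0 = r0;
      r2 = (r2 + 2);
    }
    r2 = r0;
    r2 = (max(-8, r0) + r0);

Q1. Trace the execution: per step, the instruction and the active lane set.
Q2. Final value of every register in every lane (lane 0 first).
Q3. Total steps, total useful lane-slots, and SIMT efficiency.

step 0: r2 <- 2                      {0,1,2,3,4,5,6,7}
step 1: eval (r2 < (2 + (tid // 3))) {0,1,2,3,4,5,6,7}
step 2: r0 <- ((r2 - r0) % 3)        {3,4,5,6,7}
step 3: r0 <- r0                     {3,4,5,6,7}
step 4: r2 <- (r2 + 2)               {3,4,5,6,7}
step 5: eval (r2 < (2 + (tid // 3))) {3,4,5,6,7}
step 6: r2 <- r0                     {0,1,2,3,4,5,6,7}
step 7: r2 <- (max(-8, r0) + r0)     {0,1,2,3,4,5,6,7}

Answer: 8 steps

r2: 0,2,4,4,2,0,4,2
r0: 0,1,2,2,1,0,2,1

steps = 8; useful = 52; efficiency = 52/64 = 13/16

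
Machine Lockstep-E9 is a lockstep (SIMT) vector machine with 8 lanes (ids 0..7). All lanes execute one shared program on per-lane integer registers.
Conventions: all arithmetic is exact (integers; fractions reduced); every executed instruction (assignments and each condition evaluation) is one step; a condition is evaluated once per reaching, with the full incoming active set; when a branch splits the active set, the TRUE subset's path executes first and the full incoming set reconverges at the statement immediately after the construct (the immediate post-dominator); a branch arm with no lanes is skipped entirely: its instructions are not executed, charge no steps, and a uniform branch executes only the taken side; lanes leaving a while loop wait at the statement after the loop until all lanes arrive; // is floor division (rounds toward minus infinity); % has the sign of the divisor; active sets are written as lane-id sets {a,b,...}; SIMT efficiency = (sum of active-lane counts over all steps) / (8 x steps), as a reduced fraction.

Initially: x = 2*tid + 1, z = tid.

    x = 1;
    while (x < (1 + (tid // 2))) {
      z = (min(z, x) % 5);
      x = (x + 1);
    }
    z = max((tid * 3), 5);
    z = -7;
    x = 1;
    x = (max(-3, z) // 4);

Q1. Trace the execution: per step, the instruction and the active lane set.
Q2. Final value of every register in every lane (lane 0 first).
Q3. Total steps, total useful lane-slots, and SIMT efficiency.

step 0: x <- 1                       {0,1,2,3,4,5,6,7}
step 1: eval (x < (1 + (tid // 2)))  {0,1,2,3,4,5,6,7}
step 2: z <- (min(z, x) % 5)         {2,3,4,5,6,7}
step 3: x <- (x + 1)                 {2,3,4,5,6,7}
step 4: eval (x < (1 + (tid // 2)))  {2,3,4,5,6,7}
step 5: z <- (min(z, x) % 5)         {4,5,6,7}
step 6: x <- (x + 1)                 {4,5,6,7}
step 7: eval (x < (1 + (tid // 2)))  {4,5,6,7}
step 8: z <- (min(z, x) % 5)         {6,7}
step 9: x <- (x + 1)                 {6,7}
step 10: eval (x < (1 + (tid // 2)))  {6,7}
step 11: z <- max((tid * 3), 5)       {0,1,2,3,4,5,6,7}
step 12: z <- -7                      {0,1,2,3,4,5,6,7}
step 13: x <- 1                       {0,1,2,3,4,5,6,7}
step 14: x <- (max(-3, z) // 4)       {0,1,2,3,4,5,6,7}

Answer: 15 steps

x: -1,-1,-1,-1,-1,-1,-1,-1
z: -7,-7,-7,-7,-7,-7,-7,-7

steps = 15; useful = 84; efficiency = 84/120 = 7/10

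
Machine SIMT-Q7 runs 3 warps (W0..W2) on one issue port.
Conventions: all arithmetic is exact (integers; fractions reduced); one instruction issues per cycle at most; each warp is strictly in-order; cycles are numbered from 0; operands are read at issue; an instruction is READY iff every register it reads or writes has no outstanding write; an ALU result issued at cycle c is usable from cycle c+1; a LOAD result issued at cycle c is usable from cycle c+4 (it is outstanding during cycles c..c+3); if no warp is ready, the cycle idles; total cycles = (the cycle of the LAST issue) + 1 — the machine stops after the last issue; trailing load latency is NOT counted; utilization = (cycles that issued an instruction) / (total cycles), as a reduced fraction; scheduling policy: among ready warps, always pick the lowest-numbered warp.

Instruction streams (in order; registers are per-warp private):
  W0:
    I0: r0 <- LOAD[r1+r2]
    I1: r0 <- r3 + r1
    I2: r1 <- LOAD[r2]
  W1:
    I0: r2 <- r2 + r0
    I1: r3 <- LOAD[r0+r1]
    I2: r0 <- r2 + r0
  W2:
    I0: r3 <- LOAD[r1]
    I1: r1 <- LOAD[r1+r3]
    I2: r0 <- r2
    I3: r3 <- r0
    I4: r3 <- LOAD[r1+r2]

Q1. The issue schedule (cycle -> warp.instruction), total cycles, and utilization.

cycle 0: W0.I0
cycle 1: W1.I0
cycle 2: W1.I1
cycle 3: W1.I2
cycle 4: W0.I1
cycle 5: W0.I2
cycle 6: W2.I0
cycle 7: idle
cycle 8: idle
cycle 9: idle
cycle 10: W2.I1
cycle 11: W2.I2
cycle 12: W2.I3
cycle 13: idle
cycle 14: W2.I4

Answer: 15 cycles, utilization 11/15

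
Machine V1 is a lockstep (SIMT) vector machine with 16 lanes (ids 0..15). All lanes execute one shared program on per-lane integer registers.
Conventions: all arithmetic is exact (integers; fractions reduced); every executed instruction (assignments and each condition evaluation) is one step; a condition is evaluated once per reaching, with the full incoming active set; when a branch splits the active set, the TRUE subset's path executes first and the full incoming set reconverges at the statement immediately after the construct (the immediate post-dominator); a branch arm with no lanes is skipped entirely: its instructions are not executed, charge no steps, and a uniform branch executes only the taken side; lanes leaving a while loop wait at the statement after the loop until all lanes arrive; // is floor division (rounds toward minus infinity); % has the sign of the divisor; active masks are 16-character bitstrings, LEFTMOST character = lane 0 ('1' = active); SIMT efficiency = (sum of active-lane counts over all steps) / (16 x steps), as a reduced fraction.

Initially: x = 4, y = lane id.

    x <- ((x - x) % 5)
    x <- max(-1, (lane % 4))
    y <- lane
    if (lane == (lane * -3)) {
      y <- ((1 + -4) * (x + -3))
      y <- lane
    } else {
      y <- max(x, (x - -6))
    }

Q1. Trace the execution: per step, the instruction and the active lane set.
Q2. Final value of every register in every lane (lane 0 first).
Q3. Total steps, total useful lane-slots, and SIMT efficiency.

step 0: x <- ((x - x) % 5)           1111111111111111
step 1: x <- max(-1, (lane % 4))     1111111111111111
step 2: y <- lane                    1111111111111111
step 3: eval (lane == (lane * -3))   1111111111111111
step 4: y <- ((1 + -4) * (x + -3))   1000000000000000
step 5: y <- lane                    1000000000000000
step 6: y <- max(x, (x - -6))        0111111111111111

Answer: 7 steps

x: 0,1,2,3,0,1,2,3,0,1,2,3,0,1,2,3
y: 0,7,8,9,6,7,8,9,6,7,8,9,6,7,8,9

steps = 7; useful = 81; efficiency = 81/112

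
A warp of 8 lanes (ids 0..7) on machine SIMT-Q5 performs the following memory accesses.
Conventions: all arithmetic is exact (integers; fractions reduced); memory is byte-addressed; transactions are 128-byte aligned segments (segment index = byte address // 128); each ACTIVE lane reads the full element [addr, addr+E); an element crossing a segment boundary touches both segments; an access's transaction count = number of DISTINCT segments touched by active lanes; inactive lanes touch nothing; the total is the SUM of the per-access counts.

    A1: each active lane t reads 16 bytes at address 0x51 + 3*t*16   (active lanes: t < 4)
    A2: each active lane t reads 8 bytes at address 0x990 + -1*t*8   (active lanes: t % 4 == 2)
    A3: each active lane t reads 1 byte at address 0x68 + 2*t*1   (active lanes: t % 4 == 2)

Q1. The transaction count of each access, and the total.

A1: 2 transactions
A2: 2 transactions
A3: 1 transaction

Answer: 2,2,1; total 5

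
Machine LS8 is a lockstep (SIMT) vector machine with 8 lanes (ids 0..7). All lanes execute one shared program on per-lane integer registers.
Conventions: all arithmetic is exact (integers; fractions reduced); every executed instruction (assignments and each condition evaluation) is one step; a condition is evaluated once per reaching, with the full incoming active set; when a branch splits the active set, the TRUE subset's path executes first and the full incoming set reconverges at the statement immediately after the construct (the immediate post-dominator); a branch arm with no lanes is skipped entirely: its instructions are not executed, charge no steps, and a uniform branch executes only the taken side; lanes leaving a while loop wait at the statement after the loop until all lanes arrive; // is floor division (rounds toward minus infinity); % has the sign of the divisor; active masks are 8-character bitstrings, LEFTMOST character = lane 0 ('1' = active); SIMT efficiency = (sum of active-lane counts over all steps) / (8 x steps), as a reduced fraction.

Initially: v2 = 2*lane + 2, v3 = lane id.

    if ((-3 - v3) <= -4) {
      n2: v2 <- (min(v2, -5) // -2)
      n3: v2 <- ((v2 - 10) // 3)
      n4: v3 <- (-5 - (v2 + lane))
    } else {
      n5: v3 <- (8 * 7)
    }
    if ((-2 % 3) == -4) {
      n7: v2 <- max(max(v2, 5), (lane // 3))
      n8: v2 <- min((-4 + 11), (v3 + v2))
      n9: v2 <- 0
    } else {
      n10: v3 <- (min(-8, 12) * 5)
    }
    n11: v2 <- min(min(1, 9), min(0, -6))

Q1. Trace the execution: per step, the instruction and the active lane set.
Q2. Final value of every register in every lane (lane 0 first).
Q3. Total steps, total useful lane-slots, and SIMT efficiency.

step 0: eval ((-3 - v3) <= -4)       11111111
step 1: v2 <- (min(v2, -5) // -2)    01111111
step 2: v2 <- ((v2 - 10) // 3)       01111111
step 3: v3 <- (-5 - (v2 + lane))     01111111
step 4: v3 <- (8 * 7)                10000000
step 5: eval ((-2 % 3) == -4)        11111111
step 6: v3 <- (min(-8, 12) * 5)      11111111
step 7: v2 <- min(min(1, 9), min(0, -6)) 11111111

Answer: 8 steps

v2: -6,-6,-6,-6,-6,-6,-6,-6
v3: -40,-40,-40,-40,-40,-40,-40,-40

steps = 8; useful = 54; efficiency = 54/64 = 27/32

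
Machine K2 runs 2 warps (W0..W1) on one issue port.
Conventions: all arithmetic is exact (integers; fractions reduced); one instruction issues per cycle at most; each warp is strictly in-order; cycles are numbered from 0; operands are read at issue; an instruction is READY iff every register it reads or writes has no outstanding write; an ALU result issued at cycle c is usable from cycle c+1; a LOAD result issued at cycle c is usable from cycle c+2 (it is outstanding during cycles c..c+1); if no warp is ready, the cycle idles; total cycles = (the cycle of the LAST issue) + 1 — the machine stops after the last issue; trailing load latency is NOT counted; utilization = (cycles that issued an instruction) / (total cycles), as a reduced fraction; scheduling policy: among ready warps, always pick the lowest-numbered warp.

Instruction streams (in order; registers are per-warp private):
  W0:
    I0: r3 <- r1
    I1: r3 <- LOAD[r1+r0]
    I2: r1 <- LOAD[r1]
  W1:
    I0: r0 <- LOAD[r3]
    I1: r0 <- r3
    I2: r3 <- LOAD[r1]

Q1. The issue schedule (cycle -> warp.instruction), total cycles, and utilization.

cycle 0: W0.I0
cycle 1: W0.I1
cycle 2: W0.I2
cycle 3: W1.I0
cycle 4: idle
cycle 5: W1.I1
cycle 6: W1.I2

Answer: 7 cycles, utilization 6/7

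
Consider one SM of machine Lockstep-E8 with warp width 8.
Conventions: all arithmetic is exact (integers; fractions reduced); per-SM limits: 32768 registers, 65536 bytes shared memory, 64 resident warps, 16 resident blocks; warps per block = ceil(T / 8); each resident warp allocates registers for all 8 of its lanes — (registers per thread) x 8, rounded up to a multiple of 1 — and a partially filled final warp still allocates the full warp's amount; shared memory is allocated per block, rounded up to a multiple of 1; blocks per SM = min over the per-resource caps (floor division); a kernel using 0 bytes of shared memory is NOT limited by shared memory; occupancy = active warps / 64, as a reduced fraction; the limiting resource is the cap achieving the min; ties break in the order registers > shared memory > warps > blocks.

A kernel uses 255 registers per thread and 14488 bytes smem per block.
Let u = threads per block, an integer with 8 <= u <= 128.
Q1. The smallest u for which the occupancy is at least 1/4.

Answer: u = 25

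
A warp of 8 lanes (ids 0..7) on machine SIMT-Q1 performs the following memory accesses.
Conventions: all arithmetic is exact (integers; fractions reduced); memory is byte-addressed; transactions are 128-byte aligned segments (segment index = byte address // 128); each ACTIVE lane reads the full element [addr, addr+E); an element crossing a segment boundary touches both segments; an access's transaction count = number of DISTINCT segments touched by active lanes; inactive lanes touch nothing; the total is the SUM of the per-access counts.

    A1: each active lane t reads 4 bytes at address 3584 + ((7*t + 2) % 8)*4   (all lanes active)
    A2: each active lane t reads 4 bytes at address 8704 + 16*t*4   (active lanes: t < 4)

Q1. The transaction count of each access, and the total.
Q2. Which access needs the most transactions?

A1: 1 transaction
A2: 2 transactions

Answer: 1,2; total 3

Answer: A2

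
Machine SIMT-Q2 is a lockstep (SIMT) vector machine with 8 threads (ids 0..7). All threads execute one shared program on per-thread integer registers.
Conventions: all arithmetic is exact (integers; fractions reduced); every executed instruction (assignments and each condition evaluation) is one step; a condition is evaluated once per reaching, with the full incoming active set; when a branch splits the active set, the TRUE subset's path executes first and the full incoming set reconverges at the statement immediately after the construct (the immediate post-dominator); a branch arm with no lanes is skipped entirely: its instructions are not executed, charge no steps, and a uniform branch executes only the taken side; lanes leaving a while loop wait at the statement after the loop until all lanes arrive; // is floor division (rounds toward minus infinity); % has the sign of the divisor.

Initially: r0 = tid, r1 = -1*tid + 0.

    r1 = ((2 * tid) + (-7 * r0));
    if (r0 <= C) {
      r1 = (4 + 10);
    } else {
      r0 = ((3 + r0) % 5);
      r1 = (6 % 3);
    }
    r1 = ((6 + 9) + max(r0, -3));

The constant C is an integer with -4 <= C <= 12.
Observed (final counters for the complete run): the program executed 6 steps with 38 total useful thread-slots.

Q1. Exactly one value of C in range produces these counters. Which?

Answer: C = 1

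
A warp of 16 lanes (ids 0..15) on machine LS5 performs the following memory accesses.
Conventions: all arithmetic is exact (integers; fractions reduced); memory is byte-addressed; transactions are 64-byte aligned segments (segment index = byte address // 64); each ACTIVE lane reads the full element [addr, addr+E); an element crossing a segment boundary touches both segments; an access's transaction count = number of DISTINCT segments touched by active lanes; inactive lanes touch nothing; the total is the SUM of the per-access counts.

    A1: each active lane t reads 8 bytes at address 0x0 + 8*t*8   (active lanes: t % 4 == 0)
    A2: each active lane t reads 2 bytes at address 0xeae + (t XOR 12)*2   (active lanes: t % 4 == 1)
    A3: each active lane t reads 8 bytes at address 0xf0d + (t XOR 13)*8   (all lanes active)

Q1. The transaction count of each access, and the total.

A1: 4 transactions
A2: 2 transactions
A3: 3 transactions

Answer: 4,2,3; total 9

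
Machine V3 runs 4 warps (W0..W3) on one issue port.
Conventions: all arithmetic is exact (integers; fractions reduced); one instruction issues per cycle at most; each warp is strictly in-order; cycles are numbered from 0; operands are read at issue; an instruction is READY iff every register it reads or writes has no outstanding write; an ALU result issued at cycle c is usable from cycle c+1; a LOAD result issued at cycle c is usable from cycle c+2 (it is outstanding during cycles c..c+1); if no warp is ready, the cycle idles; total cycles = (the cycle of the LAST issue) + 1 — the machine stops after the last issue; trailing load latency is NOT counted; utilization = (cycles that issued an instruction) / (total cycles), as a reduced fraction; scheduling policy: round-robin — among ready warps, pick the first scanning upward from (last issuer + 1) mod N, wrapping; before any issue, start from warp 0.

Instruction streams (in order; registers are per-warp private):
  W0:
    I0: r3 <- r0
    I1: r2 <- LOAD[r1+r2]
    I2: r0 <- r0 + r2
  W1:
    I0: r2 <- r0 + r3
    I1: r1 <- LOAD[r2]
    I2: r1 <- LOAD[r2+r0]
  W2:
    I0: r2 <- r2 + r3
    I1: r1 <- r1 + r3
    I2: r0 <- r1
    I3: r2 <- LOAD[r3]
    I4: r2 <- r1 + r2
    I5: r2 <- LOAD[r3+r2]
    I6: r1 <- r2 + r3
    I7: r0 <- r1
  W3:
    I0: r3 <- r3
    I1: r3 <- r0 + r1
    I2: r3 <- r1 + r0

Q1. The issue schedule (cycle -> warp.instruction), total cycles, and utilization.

cycle 0: W0.I0
cycle 1: W1.I0
cycle 2: W2.I0
cycle 3: W3.I0
cycle 4: W0.I1
cycle 5: W1.I1
cycle 6: W2.I1
cycle 7: W3.I1
cycle 8: W0.I2
cycle 9: W1.I2
cycle 10: W2.I2
cycle 11: W3.I2
cycle 12: W2.I3
cycle 13: idle
cycle 14: W2.I4
cycle 15: W2.I5
cycle 16: idle
cycle 17: W2.I6
cycle 18: W2.I7

Answer: 19 cycles, utilization 17/19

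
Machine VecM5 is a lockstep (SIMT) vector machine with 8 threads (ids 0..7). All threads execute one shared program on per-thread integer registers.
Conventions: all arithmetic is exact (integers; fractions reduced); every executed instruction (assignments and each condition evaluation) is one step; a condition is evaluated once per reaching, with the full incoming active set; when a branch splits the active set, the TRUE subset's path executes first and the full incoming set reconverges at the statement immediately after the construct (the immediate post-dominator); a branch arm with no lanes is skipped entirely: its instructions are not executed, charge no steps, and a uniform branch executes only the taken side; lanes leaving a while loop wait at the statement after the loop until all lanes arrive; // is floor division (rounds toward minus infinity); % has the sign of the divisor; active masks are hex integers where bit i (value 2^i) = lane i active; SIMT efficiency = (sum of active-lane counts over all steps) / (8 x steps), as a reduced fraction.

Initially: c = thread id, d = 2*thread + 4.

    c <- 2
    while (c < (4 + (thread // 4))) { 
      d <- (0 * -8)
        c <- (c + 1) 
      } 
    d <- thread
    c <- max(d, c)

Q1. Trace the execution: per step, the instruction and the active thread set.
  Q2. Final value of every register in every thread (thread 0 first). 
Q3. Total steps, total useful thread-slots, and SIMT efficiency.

step 0: c <- 2                       0xff
step 1: eval (c < (4 + (thread // 4))) 0xff
step 2: d <- (0 * -8)                0xff
step 3: c <- (c + 1)                 0xff
step 4: eval (c < (4 + (thread // 4))) 0xff
step 5: d <- (0 * -8)                0xff
step 6: c <- (c + 1)                 0xff
step 7: eval (c < (4 + (thread // 4))) 0xff
step 8: d <- (0 * -8)                0xf0
step 9: c <- (c + 1)                 0xf0
step 10: eval (c < (4 + (thread // 4))) 0xf0
step 11: d <- thread                  0xff
step 12: c <- max(d, c)               0xff

Answer: 13 steps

c: 4,4,4,4,5,5,6,7
d: 0,1,2,3,4,5,6,7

steps = 13; useful = 92; efficiency = 92/104 = 23/26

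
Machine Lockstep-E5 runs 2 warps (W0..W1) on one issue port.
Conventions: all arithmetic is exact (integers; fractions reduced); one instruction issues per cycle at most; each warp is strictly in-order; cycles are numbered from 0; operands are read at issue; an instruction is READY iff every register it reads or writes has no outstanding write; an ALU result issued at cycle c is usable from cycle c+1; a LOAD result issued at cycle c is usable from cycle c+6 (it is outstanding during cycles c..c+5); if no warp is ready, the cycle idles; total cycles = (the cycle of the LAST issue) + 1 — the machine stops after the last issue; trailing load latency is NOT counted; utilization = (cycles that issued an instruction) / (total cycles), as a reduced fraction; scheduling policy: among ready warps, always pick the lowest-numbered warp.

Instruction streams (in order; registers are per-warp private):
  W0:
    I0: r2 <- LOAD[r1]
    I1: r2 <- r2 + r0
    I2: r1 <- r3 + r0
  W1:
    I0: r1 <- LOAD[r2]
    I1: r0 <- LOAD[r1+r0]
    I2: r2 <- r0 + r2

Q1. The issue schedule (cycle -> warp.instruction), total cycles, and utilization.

cycle 0: W0.I0
cycle 1: W1.I0
cycle 2: idle
cycle 3: idle
cycle 4: idle
cycle 5: idle
cycle 6: W0.I1
cycle 7: W0.I2
cycle 8: W1.I1
cycle 9: idle
cycle 10: idle
cycle 11: idle
cycle 12: idle
cycle 13: idle
cycle 14: W1.I2

Answer: 15 cycles, utilization 2/5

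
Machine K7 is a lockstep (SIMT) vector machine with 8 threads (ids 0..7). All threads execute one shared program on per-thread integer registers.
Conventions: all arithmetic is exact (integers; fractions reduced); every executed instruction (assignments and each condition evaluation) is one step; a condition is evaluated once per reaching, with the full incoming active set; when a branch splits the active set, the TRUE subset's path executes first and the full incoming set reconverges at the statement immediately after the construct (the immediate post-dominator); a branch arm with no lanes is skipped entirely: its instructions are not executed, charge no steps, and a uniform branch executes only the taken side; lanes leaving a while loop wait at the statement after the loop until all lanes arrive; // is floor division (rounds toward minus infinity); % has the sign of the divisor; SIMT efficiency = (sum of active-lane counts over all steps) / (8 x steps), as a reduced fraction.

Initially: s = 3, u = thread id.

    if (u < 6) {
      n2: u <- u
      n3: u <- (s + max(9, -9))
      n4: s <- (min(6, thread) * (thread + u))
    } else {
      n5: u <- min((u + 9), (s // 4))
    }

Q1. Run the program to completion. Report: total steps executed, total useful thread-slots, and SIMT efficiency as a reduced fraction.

Answer: 5 steps, 28 useful, 7/10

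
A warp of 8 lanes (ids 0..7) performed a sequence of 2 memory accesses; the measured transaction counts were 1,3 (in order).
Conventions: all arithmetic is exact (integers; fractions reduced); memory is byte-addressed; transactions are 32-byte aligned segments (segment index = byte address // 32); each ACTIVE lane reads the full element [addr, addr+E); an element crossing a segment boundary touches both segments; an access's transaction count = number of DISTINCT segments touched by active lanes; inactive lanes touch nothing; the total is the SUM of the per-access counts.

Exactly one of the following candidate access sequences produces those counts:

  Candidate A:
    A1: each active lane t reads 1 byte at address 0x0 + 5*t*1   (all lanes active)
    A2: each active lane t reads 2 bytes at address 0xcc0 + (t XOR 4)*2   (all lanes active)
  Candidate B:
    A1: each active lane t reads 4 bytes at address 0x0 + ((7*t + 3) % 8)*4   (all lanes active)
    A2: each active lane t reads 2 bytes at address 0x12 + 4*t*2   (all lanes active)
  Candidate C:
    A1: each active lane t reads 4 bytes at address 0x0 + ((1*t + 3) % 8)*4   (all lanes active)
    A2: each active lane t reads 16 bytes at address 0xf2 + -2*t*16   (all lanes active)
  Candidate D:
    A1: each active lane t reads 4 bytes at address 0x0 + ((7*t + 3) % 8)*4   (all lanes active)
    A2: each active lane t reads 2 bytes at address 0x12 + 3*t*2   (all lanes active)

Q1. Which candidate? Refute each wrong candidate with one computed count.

A: A1 gives 2 transactions, not 1
C: A2 gives 9 transactions, not 3
D: A2 gives 2 transactions, not 3
B: all counts match (1,3)

Answer: B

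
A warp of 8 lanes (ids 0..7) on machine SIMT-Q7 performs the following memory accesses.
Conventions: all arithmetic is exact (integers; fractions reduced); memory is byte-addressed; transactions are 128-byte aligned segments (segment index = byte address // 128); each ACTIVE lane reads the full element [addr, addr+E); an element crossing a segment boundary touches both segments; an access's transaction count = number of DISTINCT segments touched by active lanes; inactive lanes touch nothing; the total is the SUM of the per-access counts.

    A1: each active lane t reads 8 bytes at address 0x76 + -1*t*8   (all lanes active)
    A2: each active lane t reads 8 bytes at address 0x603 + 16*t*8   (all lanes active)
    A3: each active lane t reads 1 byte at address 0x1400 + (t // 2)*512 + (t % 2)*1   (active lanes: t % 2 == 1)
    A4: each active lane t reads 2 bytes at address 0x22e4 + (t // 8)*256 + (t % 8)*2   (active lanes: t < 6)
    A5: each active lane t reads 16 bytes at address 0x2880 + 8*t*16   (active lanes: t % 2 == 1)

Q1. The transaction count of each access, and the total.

A1: 1 transaction
A2: 8 transactions
A3: 4 transactions
A4: 1 transaction
A5: 4 transactions

Answer: 1,8,4,1,4; total 18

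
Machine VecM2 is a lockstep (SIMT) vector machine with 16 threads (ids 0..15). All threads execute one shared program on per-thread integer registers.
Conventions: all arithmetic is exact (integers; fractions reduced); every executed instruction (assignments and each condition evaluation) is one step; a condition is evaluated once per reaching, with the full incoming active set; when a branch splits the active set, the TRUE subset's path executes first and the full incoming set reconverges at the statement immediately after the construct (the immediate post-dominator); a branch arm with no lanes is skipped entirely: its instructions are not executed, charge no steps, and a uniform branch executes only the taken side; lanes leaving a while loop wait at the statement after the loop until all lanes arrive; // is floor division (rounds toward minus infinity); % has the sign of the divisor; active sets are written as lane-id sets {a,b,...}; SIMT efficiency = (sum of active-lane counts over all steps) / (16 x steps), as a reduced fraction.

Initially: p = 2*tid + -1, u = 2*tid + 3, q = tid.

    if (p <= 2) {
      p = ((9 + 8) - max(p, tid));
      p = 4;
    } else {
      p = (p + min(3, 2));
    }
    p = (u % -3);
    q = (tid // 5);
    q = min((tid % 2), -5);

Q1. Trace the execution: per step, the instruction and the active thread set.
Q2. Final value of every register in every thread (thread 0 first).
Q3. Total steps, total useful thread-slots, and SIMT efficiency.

step 0: eval (p <= 2)                {0,1,2,3,4,5,6,7,8,9,10,11,12,13,14,15}
step 1: p <- ((9 + 8) - max(p, tid)) {0,1}
step 2: p <- 4                       {0,1}
step 3: p <- (p + min(3, 2))         {2,3,4,5,6,7,8,9,10,11,12,13,14,15}
step 4: p <- (u % -3)                {0,1,2,3,4,5,6,7,8,9,10,11,12,13,14,15}
step 5: q <- (tid // 5)              {0,1,2,3,4,5,6,7,8,9,10,11,12,13,14,15}
step 6: q <- min((tid % 2), -5)      {0,1,2,3,4,5,6,7,8,9,10,11,12,13,14,15}

Answer: 7 steps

p: 0,-1,-2,0,-1,-2,0,-1,-2,0,-1,-2,0,-1,-2,0
u: 3,5,7,9,11,13,15,17,19,21,23,25,27,29,31,33
q: -5,-5,-5,-5,-5,-5,-5,-5,-5,-5,-5,-5,-5,-5,-5,-5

steps = 7; useful = 82; efficiency = 82/112 = 41/56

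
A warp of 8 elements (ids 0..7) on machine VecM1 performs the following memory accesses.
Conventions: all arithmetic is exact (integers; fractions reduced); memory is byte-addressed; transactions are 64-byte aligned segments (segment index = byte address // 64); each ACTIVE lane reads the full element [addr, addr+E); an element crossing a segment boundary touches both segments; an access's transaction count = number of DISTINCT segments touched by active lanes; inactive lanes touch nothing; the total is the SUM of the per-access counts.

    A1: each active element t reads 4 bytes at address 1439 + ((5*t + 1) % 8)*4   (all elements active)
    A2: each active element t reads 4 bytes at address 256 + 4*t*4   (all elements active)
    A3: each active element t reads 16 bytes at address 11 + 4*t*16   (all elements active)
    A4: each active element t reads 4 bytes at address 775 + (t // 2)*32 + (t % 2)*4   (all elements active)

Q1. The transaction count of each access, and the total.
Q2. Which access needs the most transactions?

A1: 1 transaction
A2: 2 transactions
A3: 8 transactions
A4: 2 transactions

Answer: 1,2,8,2; total 13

Answer: A3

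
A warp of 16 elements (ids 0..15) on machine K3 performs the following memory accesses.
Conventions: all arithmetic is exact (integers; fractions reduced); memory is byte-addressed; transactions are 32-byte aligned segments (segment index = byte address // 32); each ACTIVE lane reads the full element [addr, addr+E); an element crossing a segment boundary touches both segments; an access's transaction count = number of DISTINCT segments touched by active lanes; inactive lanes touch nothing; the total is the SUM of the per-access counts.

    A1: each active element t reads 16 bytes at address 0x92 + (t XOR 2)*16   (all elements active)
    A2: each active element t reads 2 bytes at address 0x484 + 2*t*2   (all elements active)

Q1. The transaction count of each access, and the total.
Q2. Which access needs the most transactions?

A1: 9 transactions
A2: 3 transactions

Answer: 9,3; total 12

Answer: A1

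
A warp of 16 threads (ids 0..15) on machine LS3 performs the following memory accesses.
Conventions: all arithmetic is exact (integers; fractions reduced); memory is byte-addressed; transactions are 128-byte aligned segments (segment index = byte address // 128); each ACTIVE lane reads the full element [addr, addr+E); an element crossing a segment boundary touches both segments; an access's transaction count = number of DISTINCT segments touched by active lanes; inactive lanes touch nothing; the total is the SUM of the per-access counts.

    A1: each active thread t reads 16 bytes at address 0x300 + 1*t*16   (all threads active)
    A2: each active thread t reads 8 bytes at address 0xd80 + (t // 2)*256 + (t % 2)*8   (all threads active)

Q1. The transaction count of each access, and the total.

A1: 2 transactions
A2: 8 transactions

Answer: 2,8; total 10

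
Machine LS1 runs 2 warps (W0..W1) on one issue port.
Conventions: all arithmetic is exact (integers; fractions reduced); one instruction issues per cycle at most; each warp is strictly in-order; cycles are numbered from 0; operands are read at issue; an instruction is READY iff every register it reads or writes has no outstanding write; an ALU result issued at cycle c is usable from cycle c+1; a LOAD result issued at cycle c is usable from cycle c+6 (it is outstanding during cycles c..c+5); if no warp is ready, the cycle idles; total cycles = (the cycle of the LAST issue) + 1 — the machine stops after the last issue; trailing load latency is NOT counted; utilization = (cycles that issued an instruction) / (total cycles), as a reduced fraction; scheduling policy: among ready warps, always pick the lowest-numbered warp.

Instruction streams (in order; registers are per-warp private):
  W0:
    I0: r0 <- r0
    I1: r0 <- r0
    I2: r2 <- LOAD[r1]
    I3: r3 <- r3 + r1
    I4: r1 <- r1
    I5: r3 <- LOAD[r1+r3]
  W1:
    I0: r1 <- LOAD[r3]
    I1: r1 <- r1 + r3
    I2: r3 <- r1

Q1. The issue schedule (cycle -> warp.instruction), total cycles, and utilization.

cycle 0: W0.I0
cycle 1: W0.I1
cycle 2: W0.I2
cycle 3: W0.I3
cycle 4: W0.I4
cycle 5: W0.I5
cycle 6: W1.I0
cycle 7: idle
cycle 8: idle
cycle 9: idle
cycle 10: idle
cycle 11: idle
cycle 12: W1.I1
cycle 13: W1.I2

Answer: 14 cycles, utilization 9/14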